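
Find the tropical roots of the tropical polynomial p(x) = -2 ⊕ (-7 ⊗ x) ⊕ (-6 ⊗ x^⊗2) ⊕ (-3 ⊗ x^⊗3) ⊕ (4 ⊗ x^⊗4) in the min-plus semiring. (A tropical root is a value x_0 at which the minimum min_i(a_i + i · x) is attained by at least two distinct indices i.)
Roots: {-7, -3, -1, 5}

Each tropical root is a break point of the lower envelope of the lines y = a_i + i · x (there are 5 lines, with slopes 0, 1, ..., 4). Only the lines that attain the minimum somewhere contribute to roots; other lines are dominated. Here the surviving (envelope) indices are i = 4, i = 3, i = 2, i = 1, i = 0.
Intersections between consecutive envelope lines give the roots: for adjacent envelope indices i < j the intersection is x = (a_i − a_j) / (j − i). Reading off the sorted break points: {-7, -3, -1, 5}.
Verification: at each break x_0, at least two indices attain the minimum of min_i(a_i + i · x_0).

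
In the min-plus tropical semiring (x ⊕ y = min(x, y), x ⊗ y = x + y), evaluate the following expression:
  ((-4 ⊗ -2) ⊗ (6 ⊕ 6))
((-4 ⊗ -2) ⊗ (6 ⊕ 6)) = 0

Expand innermost to outermost. Recall ⊕ takes the minimum of its arguments and ⊗ takes their sum. Working out the expression ((-4 ⊗ -2) ⊗ (6 ⊕ 6)) gives 0.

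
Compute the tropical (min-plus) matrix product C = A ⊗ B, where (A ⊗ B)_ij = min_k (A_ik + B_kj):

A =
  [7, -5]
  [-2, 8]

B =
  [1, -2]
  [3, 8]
A ⊗ B =
  [-2, 3]
  [-1, -4]

Apply the min-plus product entry-by-entry:
  C[0][0] = min over k of (A[0][0] + B[0][0] = 7 + 1 = 8, A[0][1] + B[1][0] = -5 + 3 = -2) = -2 (attained at k = 1)
  C[0][1] = min over k of (A[0][0] + B[0][1] = 7 + -2 = 5, A[0][1] + B[1][1] = -5 + 8 = 3) = 3 (attained at k = 1)
  C[1][0] = min over k of (A[1][0] + B[0][0] = -2 + 1 = -1, A[1][1] + B[1][0] = 8 + 3 = 11) = -1 (attained at k = 0)
  C[1][1] = min over k of (A[1][0] + B[0][1] = -2 + -2 = -4, A[1][1] + B[1][1] = 8 + 8 = 16) = -4 (attained at k = 0)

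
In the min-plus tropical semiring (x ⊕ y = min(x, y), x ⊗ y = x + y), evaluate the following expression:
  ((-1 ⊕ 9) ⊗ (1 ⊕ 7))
((-1 ⊕ 9) ⊗ (1 ⊕ 7)) = 0

Expand innermost to outermost. Recall ⊕ takes the minimum of its arguments and ⊗ takes their sum. Working out the expression ((-1 ⊕ 9) ⊗ (1 ⊕ 7)) gives 0.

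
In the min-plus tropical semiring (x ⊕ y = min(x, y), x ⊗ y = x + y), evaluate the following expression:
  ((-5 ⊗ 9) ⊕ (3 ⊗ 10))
((-5 ⊗ 9) ⊕ (3 ⊗ 10)) = 4

Expand innermost to outermost. Recall ⊕ takes the minimum of its arguments and ⊗ takes their sum. Working out the expression ((-5 ⊗ 9) ⊕ (3 ⊗ 10)) gives 4.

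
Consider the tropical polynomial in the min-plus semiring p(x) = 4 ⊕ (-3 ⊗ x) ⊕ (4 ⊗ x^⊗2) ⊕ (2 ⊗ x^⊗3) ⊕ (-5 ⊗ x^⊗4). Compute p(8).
p(8) = 4

A tropical monomial a ⊗ x^⊗i evaluates to a + i · x. Evaluating each term at x = 8:
  Term 0 contributes 4 + 0 · 8 = 4
  Term 1 contributes -3 + 1 · 8 = 5
  Term 2 contributes 4 + 2 · 8 = 20
  Term 3 contributes 2 + 3 · 8 = 26
  Term 4 contributes -5 + 4 · 8 = 27
p(8) = ⊕ of these = min[4, 5, 20, 26, 27] = 4.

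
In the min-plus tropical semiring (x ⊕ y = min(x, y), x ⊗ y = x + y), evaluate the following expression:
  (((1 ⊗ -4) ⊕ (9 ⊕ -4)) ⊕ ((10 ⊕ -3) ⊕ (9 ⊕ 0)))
(((1 ⊗ -4) ⊕ (9 ⊕ -4)) ⊕ ((10 ⊕ -3) ⊕ (9 ⊕ 0))) = -4

Expand innermost to outermost. Recall ⊕ takes the minimum of its arguments and ⊗ takes their sum. Working out the expression (((1 ⊗ -4) ⊕ (9 ⊕ -4)) ⊕ ((10 ⊕ -3) ⊕ (9 ⊕ 0))) gives -4.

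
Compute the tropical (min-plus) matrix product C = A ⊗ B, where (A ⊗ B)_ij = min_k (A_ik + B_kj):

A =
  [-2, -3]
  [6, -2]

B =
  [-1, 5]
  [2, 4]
A ⊗ B =
  [-3, 1]
  [0, 2]

Apply the min-plus product entry-by-entry:
  C[0][0] = min over k of (A[0][0] + B[0][0] = -2 + -1 = -3, A[0][1] + B[1][0] = -3 + 2 = -1) = -3 (attained at k = 0)
  C[0][1] = min over k of (A[0][0] + B[0][1] = -2 + 5 = 3, A[0][1] + B[1][1] = -3 + 4 = 1) = 1 (attained at k = 1)
  C[1][0] = min over k of (A[1][0] + B[0][0] = 6 + -1 = 5, A[1][1] + B[1][0] = -2 + 2 = 0) = 0 (attained at k = 1)
  C[1][1] = min over k of (A[1][0] + B[0][1] = 6 + 5 = 11, A[1][1] + B[1][1] = -2 + 4 = 2) = 2 (attained at k = 1)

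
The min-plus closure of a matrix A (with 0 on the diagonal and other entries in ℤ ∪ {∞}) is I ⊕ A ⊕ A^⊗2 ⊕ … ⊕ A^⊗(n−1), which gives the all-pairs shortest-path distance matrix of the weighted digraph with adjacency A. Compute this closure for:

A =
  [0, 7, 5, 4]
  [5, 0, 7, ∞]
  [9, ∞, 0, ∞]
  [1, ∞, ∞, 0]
Closure =
  [0, 7, 5, 4]
  [5, 0, 7, 9]
  [9, 16, 0, 13]
  [1, 8, 6, 0]

This is the Floyd-Warshall all-pairs shortest-path computation. For each intermediate vertex k = 0, 1, …, 3, update dist[i][j] ← min(dist[i][j], dist[i][k] + dist[k][j]). The final matrix gives, for each (i, j), the minimum total weight of any directed path from i to j (possibly empty when i = j).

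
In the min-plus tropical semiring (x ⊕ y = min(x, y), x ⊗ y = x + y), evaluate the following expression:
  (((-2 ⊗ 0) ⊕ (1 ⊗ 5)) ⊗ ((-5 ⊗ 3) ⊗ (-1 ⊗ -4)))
(((-2 ⊗ 0) ⊕ (1 ⊗ 5)) ⊗ ((-5 ⊗ 3) ⊗ (-1 ⊗ -4))) = -9

Expand innermost to outermost. Recall ⊕ takes the minimum of its arguments and ⊗ takes their sum. Working out the expression (((-2 ⊗ 0) ⊕ (1 ⊗ 5)) ⊗ ((-5 ⊗ 3) ⊗ (-1 ⊗ -4))) gives -9.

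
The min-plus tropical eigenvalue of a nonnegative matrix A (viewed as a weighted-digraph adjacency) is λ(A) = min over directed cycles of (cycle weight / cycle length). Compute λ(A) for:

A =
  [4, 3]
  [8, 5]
λ(A) = 4

Enumerate directed cycles and compute their means (weight / length). Sample:
  cycle 0 → 0: weight = 4, length = 1, mean = 4/1 ≈ 4.000
  cycle 1 → 1: weight = 5, length = 1, mean = 5/1 ≈ 5.000
  cycle 0 → 1 → 0: weight = 11, length = 2, mean = 11/2 ≈ 5.500
  cycle 1 → 0 → 1: weight = 11, length = 2, mean = 11/2 ≈ 5.500
Minimum mean = 4.000, attained e.g. along the cycle 0 → 0 with weight 4 and length 1. So λ(A) = 4/1 = 4.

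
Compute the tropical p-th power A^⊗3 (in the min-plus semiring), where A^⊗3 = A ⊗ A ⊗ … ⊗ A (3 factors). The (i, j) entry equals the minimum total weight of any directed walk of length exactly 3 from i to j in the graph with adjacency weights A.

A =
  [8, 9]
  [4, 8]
A^⊗3 =
  [21, 22]
  [17, 21]

Each entry (A^⊗3)_ij equals the minimum over all length-3 walks i = v_0 → v_1 → … → v_3 = j of Σ_t A[v_t][v_{t+1}]. For example, for (i, j) = (0, 1) we minimise over 4 possible intermediate vertex sequences; the minimum is 22, attained along the walk 0 → 1 → 0 → 1.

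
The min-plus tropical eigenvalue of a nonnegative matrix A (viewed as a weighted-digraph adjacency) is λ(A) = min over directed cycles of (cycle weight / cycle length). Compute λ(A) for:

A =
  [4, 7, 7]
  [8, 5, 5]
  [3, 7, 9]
λ(A) = 4

Enumerate directed cycles and compute their means (weight / length). Sample:
  cycle 0 → 0: weight = 4, length = 1, mean = 4/1 ≈ 4.000
  cycle 1 → 1: weight = 5, length = 1, mean = 5/1 ≈ 5.000
  cycle 2 → 2: weight = 9, length = 1, mean = 9/1 ≈ 9.000
  cycle 0 → 1 → 0: weight = 15, length = 2, mean = 15/2 ≈ 7.500
  cycle 0 → 2 → 0: weight = 10, length = 2, mean = 10/2 ≈ 5.000
  cycle 1 → 0 → 1: weight = 15, length = 2, mean = 15/2 ≈ 7.500
Minimum mean = 4.000, attained e.g. along the cycle 0 → 0 with weight 4 and length 1. So λ(A) = 4/1 = 4.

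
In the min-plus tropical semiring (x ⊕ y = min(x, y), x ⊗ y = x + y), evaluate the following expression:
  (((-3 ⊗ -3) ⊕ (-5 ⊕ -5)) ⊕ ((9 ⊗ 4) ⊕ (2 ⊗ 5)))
(((-3 ⊗ -3) ⊕ (-5 ⊕ -5)) ⊕ ((9 ⊗ 4) ⊕ (2 ⊗ 5))) = -6

Expand innermost to outermost. Recall ⊕ takes the minimum of its arguments and ⊗ takes their sum. Working out the expression (((-3 ⊗ -3) ⊕ (-5 ⊕ -5)) ⊕ ((9 ⊗ 4) ⊕ (2 ⊗ 5))) gives -6.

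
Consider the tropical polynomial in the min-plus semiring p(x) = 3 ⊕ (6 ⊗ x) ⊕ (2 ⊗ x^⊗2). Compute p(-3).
p(-3) = -4

A tropical monomial a ⊗ x^⊗i evaluates to a + i · x. Evaluating each term at x = -3:
  Term 0 contributes 3 + 0 · -3 = 3
  Term 1 contributes 6 + 1 · -3 = 3
  Term 2 contributes 2 + 2 · -3 = -4
p(-3) = ⊕ of these = min[3, 3, -4] = -4.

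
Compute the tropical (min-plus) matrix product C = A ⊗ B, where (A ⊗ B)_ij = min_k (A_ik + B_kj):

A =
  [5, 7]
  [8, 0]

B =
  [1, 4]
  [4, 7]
A ⊗ B =
  [6, 9]
  [4, 7]

Apply the min-plus product entry-by-entry:
  C[0][0] = min over k of (A[0][0] + B[0][0] = 5 + 1 = 6, A[0][1] + B[1][0] = 7 + 4 = 11) = 6 (attained at k = 0)
  C[0][1] = min over k of (A[0][0] + B[0][1] = 5 + 4 = 9, A[0][1] + B[1][1] = 7 + 7 = 14) = 9 (attained at k = 0)
  C[1][0] = min over k of (A[1][0] + B[0][0] = 8 + 1 = 9, A[1][1] + B[1][0] = 0 + 4 = 4) = 4 (attained at k = 1)
  C[1][1] = min over k of (A[1][0] + B[0][1] = 8 + 4 = 12, A[1][1] + B[1][1] = 0 + 7 = 7) = 7 (attained at k = 1)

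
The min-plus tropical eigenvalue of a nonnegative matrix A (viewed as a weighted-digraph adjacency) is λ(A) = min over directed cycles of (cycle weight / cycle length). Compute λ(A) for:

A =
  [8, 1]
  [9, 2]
λ(A) = 2

Enumerate directed cycles and compute their means (weight / length). Sample:
  cycle 0 → 0: weight = 8, length = 1, mean = 8/1 ≈ 8.000
  cycle 1 → 1: weight = 2, length = 1, mean = 2/1 ≈ 2.000
  cycle 0 → 1 → 0: weight = 10, length = 2, mean = 10/2 ≈ 5.000
  cycle 1 → 0 → 1: weight = 10, length = 2, mean = 10/2 ≈ 5.000
Minimum mean = 2.000, attained e.g. along the cycle 1 → 1 with weight 2 and length 1. So λ(A) = 2/1 = 2.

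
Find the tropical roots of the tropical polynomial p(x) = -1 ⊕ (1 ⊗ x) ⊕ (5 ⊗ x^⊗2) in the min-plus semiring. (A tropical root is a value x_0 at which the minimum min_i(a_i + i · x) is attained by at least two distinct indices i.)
Roots: {-4, -2}

Each tropical root is a break point of the lower envelope of the lines y = a_i + i · x (there are 3 lines, with slopes 0, 1, ..., 2). Only the lines that attain the minimum somewhere contribute to roots; other lines are dominated. Here the surviving (envelope) indices are i = 2, i = 1, i = 0.
Intersections between consecutive envelope lines give the roots: for adjacent envelope indices i < j the intersection is x = (a_i − a_j) / (j − i). Reading off the sorted break points: {-4, -2}.
Verification: at each break x_0, at least two indices attain the minimum of min_i(a_i + i · x_0).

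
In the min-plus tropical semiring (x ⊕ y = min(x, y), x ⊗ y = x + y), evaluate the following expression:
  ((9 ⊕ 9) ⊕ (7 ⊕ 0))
((9 ⊕ 9) ⊕ (7 ⊕ 0)) = 0

Expand innermost to outermost. Recall ⊕ takes the minimum of its arguments and ⊗ takes their sum. Working out the expression ((9 ⊕ 9) ⊕ (7 ⊕ 0)) gives 0.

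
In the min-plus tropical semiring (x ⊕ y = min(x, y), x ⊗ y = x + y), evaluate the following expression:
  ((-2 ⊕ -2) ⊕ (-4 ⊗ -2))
((-2 ⊕ -2) ⊕ (-4 ⊗ -2)) = -6

Expand innermost to outermost. Recall ⊕ takes the minimum of its arguments and ⊗ takes their sum. Working out the expression ((-2 ⊕ -2) ⊕ (-4 ⊗ -2)) gives -6.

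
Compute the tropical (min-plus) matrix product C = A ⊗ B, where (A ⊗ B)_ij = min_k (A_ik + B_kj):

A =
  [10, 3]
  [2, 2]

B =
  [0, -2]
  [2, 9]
A ⊗ B =
  [5, 8]
  [2, 0]

Apply the min-plus product entry-by-entry:
  C[0][0] = min over k of (A[0][0] + B[0][0] = 10 + 0 = 10, A[0][1] + B[1][0] = 3 + 2 = 5) = 5 (attained at k = 1)
  C[0][1] = min over k of (A[0][0] + B[0][1] = 10 + -2 = 8, A[0][1] + B[1][1] = 3 + 9 = 12) = 8 (attained at k = 0)
  C[1][0] = min over k of (A[1][0] + B[0][0] = 2 + 0 = 2, A[1][1] + B[1][0] = 2 + 2 = 4) = 2 (attained at k = 0)
  C[1][1] = min over k of (A[1][0] + B[0][1] = 2 + -2 = 0, A[1][1] + B[1][1] = 2 + 9 = 11) = 0 (attained at k = 0)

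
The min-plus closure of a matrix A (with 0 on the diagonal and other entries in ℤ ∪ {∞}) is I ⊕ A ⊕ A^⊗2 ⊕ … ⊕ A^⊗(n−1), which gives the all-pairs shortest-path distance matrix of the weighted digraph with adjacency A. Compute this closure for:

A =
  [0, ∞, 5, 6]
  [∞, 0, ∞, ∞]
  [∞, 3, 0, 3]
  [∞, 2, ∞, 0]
Closure =
  [0, 8, 5, 6]
  [∞, 0, ∞, ∞]
  [∞, 3, 0, 3]
  [∞, 2, ∞, 0]

This is the Floyd-Warshall all-pairs shortest-path computation. For each intermediate vertex k = 0, 1, …, 3, update dist[i][j] ← min(dist[i][j], dist[i][k] + dist[k][j]). The final matrix gives, for each (i, j), the minimum total weight of any directed path from i to j (possibly empty when i = j).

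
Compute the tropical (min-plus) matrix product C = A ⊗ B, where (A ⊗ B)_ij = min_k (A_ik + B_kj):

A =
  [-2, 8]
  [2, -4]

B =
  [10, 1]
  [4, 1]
A ⊗ B =
  [8, -1]
  [0, -3]

Apply the min-plus product entry-by-entry:
  C[0][0] = min over k of (A[0][0] + B[0][0] = -2 + 10 = 8, A[0][1] + B[1][0] = 8 + 4 = 12) = 8 (attained at k = 0)
  C[0][1] = min over k of (A[0][0] + B[0][1] = -2 + 1 = -1, A[0][1] + B[1][1] = 8 + 1 = 9) = -1 (attained at k = 0)
  C[1][0] = min over k of (A[1][0] + B[0][0] = 2 + 10 = 12, A[1][1] + B[1][0] = -4 + 4 = 0) = 0 (attained at k = 1)
  C[1][1] = min over k of (A[1][0] + B[0][1] = 2 + 1 = 3, A[1][1] + B[1][1] = -4 + 1 = -3) = -3 (attained at k = 1)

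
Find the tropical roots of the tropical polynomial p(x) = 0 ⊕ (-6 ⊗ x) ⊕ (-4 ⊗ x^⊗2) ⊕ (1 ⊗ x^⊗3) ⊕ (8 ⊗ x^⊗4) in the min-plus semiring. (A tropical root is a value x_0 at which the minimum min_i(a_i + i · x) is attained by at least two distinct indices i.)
Roots: {-7, -5, -2, 6}

Each tropical root is a break point of the lower envelope of the lines y = a_i + i · x (there are 5 lines, with slopes 0, 1, ..., 4). Only the lines that attain the minimum somewhere contribute to roots; other lines are dominated. Here the surviving (envelope) indices are i = 4, i = 3, i = 2, i = 1, i = 0.
Intersections between consecutive envelope lines give the roots: for adjacent envelope indices i < j the intersection is x = (a_i − a_j) / (j − i). Reading off the sorted break points: {-7, -5, -2, 6}.
Verification: at each break x_0, at least two indices attain the minimum of min_i(a_i + i · x_0).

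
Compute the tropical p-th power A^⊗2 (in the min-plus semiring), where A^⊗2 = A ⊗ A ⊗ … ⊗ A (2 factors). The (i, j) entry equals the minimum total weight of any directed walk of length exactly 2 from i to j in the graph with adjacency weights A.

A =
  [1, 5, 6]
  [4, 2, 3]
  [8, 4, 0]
A^⊗2 =
  [2, 6, 6]
  [5, 4, 3]
  [8, 4, 0]

Each entry (A^⊗2)_ij equals the minimum over all length-2 walks i = v_0 → v_1 → … → v_2 = j of Σ_t A[v_t][v_{t+1}]. For example, for (i, j) = (0, 2) we minimise over 3 possible intermediate vertex sequences; the minimum is 6, attained along the walk 0 → 2 → 2.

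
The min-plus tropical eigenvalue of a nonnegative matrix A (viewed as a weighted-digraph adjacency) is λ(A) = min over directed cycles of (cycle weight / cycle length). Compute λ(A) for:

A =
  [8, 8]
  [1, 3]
λ(A) = 3

Enumerate directed cycles and compute their means (weight / length). Sample:
  cycle 0 → 0: weight = 8, length = 1, mean = 8/1 ≈ 8.000
  cycle 1 → 1: weight = 3, length = 1, mean = 3/1 ≈ 3.000
  cycle 0 → 1 → 0: weight = 9, length = 2, mean = 9/2 ≈ 4.500
  cycle 1 → 0 → 1: weight = 9, length = 2, mean = 9/2 ≈ 4.500
Minimum mean = 3.000, attained e.g. along the cycle 1 → 1 with weight 3 and length 1. So λ(A) = 3/1 = 3.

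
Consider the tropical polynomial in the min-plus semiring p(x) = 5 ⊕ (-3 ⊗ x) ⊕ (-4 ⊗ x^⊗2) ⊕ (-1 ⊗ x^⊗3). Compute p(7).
p(7) = 4

A tropical monomial a ⊗ x^⊗i evaluates to a + i · x. Evaluating each term at x = 7:
  Term 0 contributes 5 + 0 · 7 = 5
  Term 1 contributes -3 + 1 · 7 = 4
  Term 2 contributes -4 + 2 · 7 = 10
  Term 3 contributes -1 + 3 · 7 = 20
p(7) = ⊕ of these = min[5, 4, 10, 20] = 4.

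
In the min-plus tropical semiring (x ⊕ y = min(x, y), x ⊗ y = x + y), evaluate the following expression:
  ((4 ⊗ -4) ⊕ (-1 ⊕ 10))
((4 ⊗ -4) ⊕ (-1 ⊕ 10)) = -1

Expand innermost to outermost. Recall ⊕ takes the minimum of its arguments and ⊗ takes their sum. Working out the expression ((4 ⊗ -4) ⊕ (-1 ⊕ 10)) gives -1.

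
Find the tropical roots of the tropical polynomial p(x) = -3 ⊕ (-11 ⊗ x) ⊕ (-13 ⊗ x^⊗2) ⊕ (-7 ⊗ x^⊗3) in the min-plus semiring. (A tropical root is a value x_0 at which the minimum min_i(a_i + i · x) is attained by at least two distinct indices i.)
Roots: {-6, 2, 8}

Each tropical root is a break point of the lower envelope of the lines y = a_i + i · x (there are 4 lines, with slopes 0, 1, ..., 3). Only the lines that attain the minimum somewhere contribute to roots; other lines are dominated. Here the surviving (envelope) indices are i = 3, i = 2, i = 1, i = 0.
Intersections between consecutive envelope lines give the roots: for adjacent envelope indices i < j the intersection is x = (a_i − a_j) / (j − i). Reading off the sorted break points: {-6, 2, 8}.
Verification: at each break x_0, at least two indices attain the minimum of min_i(a_i + i · x_0).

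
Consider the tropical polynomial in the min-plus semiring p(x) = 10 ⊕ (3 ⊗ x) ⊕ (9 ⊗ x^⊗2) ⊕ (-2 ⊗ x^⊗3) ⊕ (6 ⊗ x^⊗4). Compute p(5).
p(5) = 8

A tropical monomial a ⊗ x^⊗i evaluates to a + i · x. Evaluating each term at x = 5:
  Term 0 contributes 10 + 0 · 5 = 10
  Term 1 contributes 3 + 1 · 5 = 8
  Term 2 contributes 9 + 2 · 5 = 19
  Term 3 contributes -2 + 3 · 5 = 13
  Term 4 contributes 6 + 4 · 5 = 26
p(5) = ⊕ of these = min[10, 8, 19, 13, 26] = 8.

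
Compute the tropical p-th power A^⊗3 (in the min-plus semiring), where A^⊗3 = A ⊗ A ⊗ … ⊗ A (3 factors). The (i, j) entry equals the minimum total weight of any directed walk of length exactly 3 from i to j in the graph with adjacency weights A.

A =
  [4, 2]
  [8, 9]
A^⊗3 =
  [12, 10]
  [16, 14]

Each entry (A^⊗3)_ij equals the minimum over all length-3 walks i = v_0 → v_1 → … → v_3 = j of Σ_t A[v_t][v_{t+1}]. For example, for (i, j) = (0, 1) we minimise over 4 possible intermediate vertex sequences; the minimum is 10, attained along the walk 0 → 0 → 0 → 1.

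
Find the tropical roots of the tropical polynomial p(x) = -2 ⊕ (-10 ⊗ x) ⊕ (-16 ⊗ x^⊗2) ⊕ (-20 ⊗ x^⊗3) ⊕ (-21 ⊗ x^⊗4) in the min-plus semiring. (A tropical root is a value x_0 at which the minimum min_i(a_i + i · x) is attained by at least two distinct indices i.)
Roots: {1, 4, 6, 8}

Each tropical root is a break point of the lower envelope of the lines y = a_i + i · x (there are 5 lines, with slopes 0, 1, ..., 4). Only the lines that attain the minimum somewhere contribute to roots; other lines are dominated. Here the surviving (envelope) indices are i = 4, i = 3, i = 2, i = 1, i = 0.
Intersections between consecutive envelope lines give the roots: for adjacent envelope indices i < j the intersection is x = (a_i − a_j) / (j − i). Reading off the sorted break points: {1, 4, 6, 8}.
Verification: at each break x_0, at least two indices attain the minimum of min_i(a_i + i · x_0).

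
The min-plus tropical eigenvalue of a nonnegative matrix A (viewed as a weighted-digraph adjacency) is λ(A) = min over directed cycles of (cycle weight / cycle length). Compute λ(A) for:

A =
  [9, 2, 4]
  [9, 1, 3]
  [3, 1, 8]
λ(A) = 1

Enumerate directed cycles and compute their means (weight / length). Sample:
  cycle 0 → 0: weight = 9, length = 1, mean = 9/1 ≈ 9.000
  cycle 1 → 1: weight = 1, length = 1, mean = 1/1 ≈ 1.000
  cycle 2 → 2: weight = 8, length = 1, mean = 8/1 ≈ 8.000
  cycle 0 → 1 → 0: weight = 11, length = 2, mean = 11/2 ≈ 5.500
  cycle 0 → 2 → 0: weight = 7, length = 2, mean = 7/2 ≈ 3.500
  cycle 1 → 0 → 1: weight = 11, length = 2, mean = 11/2 ≈ 5.500
Minimum mean = 1.000, attained e.g. along the cycle 1 → 1 with weight 1 and length 1. So λ(A) = 1/1 = 1.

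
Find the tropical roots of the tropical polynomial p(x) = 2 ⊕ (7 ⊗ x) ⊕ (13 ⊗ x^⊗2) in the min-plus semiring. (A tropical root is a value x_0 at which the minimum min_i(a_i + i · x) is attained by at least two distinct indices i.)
Roots: {-6, -5}

Each tropical root is a break point of the lower envelope of the lines y = a_i + i · x (there are 3 lines, with slopes 0, 1, ..., 2). Only the lines that attain the minimum somewhere contribute to roots; other lines are dominated. Here the surviving (envelope) indices are i = 2, i = 1, i = 0.
Intersections between consecutive envelope lines give the roots: for adjacent envelope indices i < j the intersection is x = (a_i − a_j) / (j − i). Reading off the sorted break points: {-6, -5}.
Verification: at each break x_0, at least two indices attain the minimum of min_i(a_i + i · x_0).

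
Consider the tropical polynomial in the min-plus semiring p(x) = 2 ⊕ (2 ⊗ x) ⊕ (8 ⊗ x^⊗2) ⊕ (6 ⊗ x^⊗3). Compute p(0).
p(0) = 2

A tropical monomial a ⊗ x^⊗i evaluates to a + i · x. Evaluating each term at x = 0:
  Term 0 contributes 2 + 0 · 0 = 2
  Term 1 contributes 2 + 1 · 0 = 2
  Term 2 contributes 8 + 2 · 0 = 8
  Term 3 contributes 6 + 3 · 0 = 6
p(0) = ⊕ of these = min[2, 2, 8, 6] = 2.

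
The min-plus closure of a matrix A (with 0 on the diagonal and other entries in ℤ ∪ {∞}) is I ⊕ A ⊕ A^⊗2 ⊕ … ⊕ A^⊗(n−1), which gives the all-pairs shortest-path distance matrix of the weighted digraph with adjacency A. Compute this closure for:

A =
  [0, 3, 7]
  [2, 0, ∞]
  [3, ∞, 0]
Closure =
  [0, 3, 7]
  [2, 0, 9]
  [3, 6, 0]

This is the Floyd-Warshall all-pairs shortest-path computation. For each intermediate vertex k = 0, 1, …, 2, update dist[i][j] ← min(dist[i][j], dist[i][k] + dist[k][j]). The final matrix gives, for each (i, j), the minimum total weight of any directed path from i to j (possibly empty when i = j).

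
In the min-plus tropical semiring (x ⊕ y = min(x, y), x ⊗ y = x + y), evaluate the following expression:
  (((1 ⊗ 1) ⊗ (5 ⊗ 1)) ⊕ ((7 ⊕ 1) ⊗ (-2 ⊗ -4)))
(((1 ⊗ 1) ⊗ (5 ⊗ 1)) ⊕ ((7 ⊕ 1) ⊗ (-2 ⊗ -4))) = -5

Expand innermost to outermost. Recall ⊕ takes the minimum of its arguments and ⊗ takes their sum. Working out the expression (((1 ⊗ 1) ⊗ (5 ⊗ 1)) ⊕ ((7 ⊕ 1) ⊗ (-2 ⊗ -4))) gives -5.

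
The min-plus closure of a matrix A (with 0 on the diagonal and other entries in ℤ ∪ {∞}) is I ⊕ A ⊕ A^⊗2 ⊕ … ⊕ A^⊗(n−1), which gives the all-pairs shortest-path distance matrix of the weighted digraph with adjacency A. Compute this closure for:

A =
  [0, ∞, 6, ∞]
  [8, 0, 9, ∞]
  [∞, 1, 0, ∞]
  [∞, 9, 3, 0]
Closure =
  [0, 7, 6, ∞]
  [8, 0, 9, ∞]
  [9, 1, 0, ∞]
  [12, 4, 3, 0]

This is the Floyd-Warshall all-pairs shortest-path computation. For each intermediate vertex k = 0, 1, …, 3, update dist[i][j] ← min(dist[i][j], dist[i][k] + dist[k][j]). The final matrix gives, for each (i, j), the minimum total weight of any directed path from i to j (possibly empty when i = j).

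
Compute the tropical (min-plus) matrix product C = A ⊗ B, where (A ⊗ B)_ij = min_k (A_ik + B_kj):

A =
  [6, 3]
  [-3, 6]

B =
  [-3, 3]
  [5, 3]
A ⊗ B =
  [3, 6]
  [-6, 0]

Apply the min-plus product entry-by-entry:
  C[0][0] = min over k of (A[0][0] + B[0][0] = 6 + -3 = 3, A[0][1] + B[1][0] = 3 + 5 = 8) = 3 (attained at k = 0)
  C[0][1] = min over k of (A[0][0] + B[0][1] = 6 + 3 = 9, A[0][1] + B[1][1] = 3 + 3 = 6) = 6 (attained at k = 1)
  C[1][0] = min over k of (A[1][0] + B[0][0] = -3 + -3 = -6, A[1][1] + B[1][0] = 6 + 5 = 11) = -6 (attained at k = 0)
  C[1][1] = min over k of (A[1][0] + B[0][1] = -3 + 3 = 0, A[1][1] + B[1][1] = 6 + 3 = 9) = 0 (attained at k = 0)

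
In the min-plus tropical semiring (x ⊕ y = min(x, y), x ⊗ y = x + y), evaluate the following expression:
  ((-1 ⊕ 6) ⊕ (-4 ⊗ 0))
((-1 ⊕ 6) ⊕ (-4 ⊗ 0)) = -4

Expand innermost to outermost. Recall ⊕ takes the minimum of its arguments and ⊗ takes their sum. Working out the expression ((-1 ⊕ 6) ⊕ (-4 ⊗ 0)) gives -4.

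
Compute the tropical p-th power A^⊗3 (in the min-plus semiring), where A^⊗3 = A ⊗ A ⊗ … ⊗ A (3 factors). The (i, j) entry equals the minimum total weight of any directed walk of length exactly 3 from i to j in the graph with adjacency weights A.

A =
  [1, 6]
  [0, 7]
A^⊗3 =
  [3, 8]
  [2, 7]

Each entry (A^⊗3)_ij equals the minimum over all length-3 walks i = v_0 → v_1 → … → v_3 = j of Σ_t A[v_t][v_{t+1}]. For example, for (i, j) = (0, 1) we minimise over 4 possible intermediate vertex sequences; the minimum is 8, attained along the walk 0 → 0 → 0 → 1.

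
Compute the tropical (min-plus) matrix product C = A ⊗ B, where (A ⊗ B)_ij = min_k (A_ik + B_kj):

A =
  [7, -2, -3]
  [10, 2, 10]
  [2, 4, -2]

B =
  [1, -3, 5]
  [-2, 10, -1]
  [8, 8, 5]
A ⊗ B =
  [-4, 4, -3]
  [0, 7, 1]
  [2, -1, 3]

Apply the min-plus product entry-by-entry:
  C[0][0] = min over k of (A[0][0] + B[0][0] = 7 + 1 = 8, A[0][1] + B[1][0] = -2 + -2 = -4, A[0][2] + B[2][0] = -3 + 8 = 5) = -4 (attained at k = 1)
  C[0][1] = min over k of (A[0][0] + B[0][1] = 7 + -3 = 4, A[0][1] + B[1][1] = -2 + 10 = 8, A[0][2] + B[2][1] = -3 + 8 = 5) = 4 (attained at k = 0)
  C[0][2] = min over k of (A[0][0] + B[0][2] = 7 + 5 = 12, A[0][1] + B[1][2] = -2 + -1 = -3, A[0][2] + B[2][2] = -3 + 5 = 2) = -3 (attained at k = 1)
  C[1][0] = min over k of (A[1][0] + B[0][0] = 10 + 1 = 11, A[1][1] + B[1][0] = 2 + -2 = 0, A[1][2] + B[2][0] = 10 + 8 = 18) = 0 (attained at k = 1)
  C[1][1] = min over k of (A[1][0] + B[0][1] = 10 + -3 = 7, A[1][1] + B[1][1] = 2 + 10 = 12, A[1][2] + B[2][1] = 10 + 8 = 18) = 7 (attained at k = 0)
  C[1][2] = min over k of (A[1][0] + B[0][2] = 10 + 5 = 15, A[1][1] + B[1][2] = 2 + -1 = 1, A[1][2] + B[2][2] = 10 + 5 = 15) = 1 (attained at k = 1)
  C[2][0] = min over k of (A[2][0] + B[0][0] = 2 + 1 = 3, A[2][1] + B[1][0] = 4 + -2 = 2, A[2][2] + B[2][0] = -2 + 8 = 6) = 2 (attained at k = 1)
  C[2][1] = min over k of (A[2][0] + B[0][1] = 2 + -3 = -1, A[2][1] + B[1][1] = 4 + 10 = 14, A[2][2] + B[2][1] = -2 + 8 = 6) = -1 (attained at k = 0)
  C[2][2] = min over k of (A[2][0] + B[0][2] = 2 + 5 = 7, A[2][1] + B[1][2] = 4 + -1 = 3, A[2][2] + B[2][2] = -2 + 5 = 3) = 3 (attained at k = 1)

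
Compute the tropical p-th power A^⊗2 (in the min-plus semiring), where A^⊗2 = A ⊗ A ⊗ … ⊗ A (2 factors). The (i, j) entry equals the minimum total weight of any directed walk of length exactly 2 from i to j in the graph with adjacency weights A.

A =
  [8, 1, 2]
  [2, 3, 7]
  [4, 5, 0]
A^⊗2 =
  [3, 4, 2]
  [5, 3, 4]
  [4, 5, 0]

Each entry (A^⊗2)_ij equals the minimum over all length-2 walks i = v_0 → v_1 → … → v_2 = j of Σ_t A[v_t][v_{t+1}]. For example, for (i, j) = (0, 2) we minimise over 3 possible intermediate vertex sequences; the minimum is 2, attained along the walk 0 → 2 → 2.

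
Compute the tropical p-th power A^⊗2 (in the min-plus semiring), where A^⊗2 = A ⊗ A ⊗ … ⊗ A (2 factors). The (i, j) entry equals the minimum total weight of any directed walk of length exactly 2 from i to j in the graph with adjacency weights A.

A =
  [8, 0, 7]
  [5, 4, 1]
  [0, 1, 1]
A^⊗2 =
  [5, 4, 1]
  [1, 2, 2]
  [1, 0, 2]

Each entry (A^⊗2)_ij equals the minimum over all length-2 walks i = v_0 → v_1 → … → v_2 = j of Σ_t A[v_t][v_{t+1}]. For example, for (i, j) = (0, 2) we minimise over 3 possible intermediate vertex sequences; the minimum is 1, attained along the walk 0 → 1 → 2.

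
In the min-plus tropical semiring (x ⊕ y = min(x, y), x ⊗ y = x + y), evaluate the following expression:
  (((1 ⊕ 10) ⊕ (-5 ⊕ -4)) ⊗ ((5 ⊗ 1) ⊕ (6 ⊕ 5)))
(((1 ⊕ 10) ⊕ (-5 ⊕ -4)) ⊗ ((5 ⊗ 1) ⊕ (6 ⊕ 5))) = 0

Expand innermost to outermost. Recall ⊕ takes the minimum of its arguments and ⊗ takes their sum. Working out the expression (((1 ⊕ 10) ⊕ (-5 ⊕ -4)) ⊗ ((5 ⊗ 1) ⊕ (6 ⊕ 5))) gives 0.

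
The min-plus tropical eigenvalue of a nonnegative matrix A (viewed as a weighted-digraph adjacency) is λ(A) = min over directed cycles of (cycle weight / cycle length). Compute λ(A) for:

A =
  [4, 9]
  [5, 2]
λ(A) = 2

Enumerate directed cycles and compute their means (weight / length). Sample:
  cycle 0 → 0: weight = 4, length = 1, mean = 4/1 ≈ 4.000
  cycle 1 → 1: weight = 2, length = 1, mean = 2/1 ≈ 2.000
  cycle 0 → 1 → 0: weight = 14, length = 2, mean = 14/2 ≈ 7.000
  cycle 1 → 0 → 1: weight = 14, length = 2, mean = 14/2 ≈ 7.000
Minimum mean = 2.000, attained e.g. along the cycle 1 → 1 with weight 2 and length 1. So λ(A) = 2/1 = 2.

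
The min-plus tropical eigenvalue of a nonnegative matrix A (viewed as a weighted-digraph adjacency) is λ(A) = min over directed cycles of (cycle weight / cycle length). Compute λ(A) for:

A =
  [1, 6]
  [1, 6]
λ(A) = 1

Enumerate directed cycles and compute their means (weight / length). Sample:
  cycle 0 → 0: weight = 1, length = 1, mean = 1/1 ≈ 1.000
  cycle 1 → 1: weight = 6, length = 1, mean = 6/1 ≈ 6.000
  cycle 0 → 1 → 0: weight = 7, length = 2, mean = 7/2 ≈ 3.500
  cycle 1 → 0 → 1: weight = 7, length = 2, mean = 7/2 ≈ 3.500
Minimum mean = 1.000, attained e.g. along the cycle 0 → 0 with weight 1 and length 1. So λ(A) = 1/1 = 1.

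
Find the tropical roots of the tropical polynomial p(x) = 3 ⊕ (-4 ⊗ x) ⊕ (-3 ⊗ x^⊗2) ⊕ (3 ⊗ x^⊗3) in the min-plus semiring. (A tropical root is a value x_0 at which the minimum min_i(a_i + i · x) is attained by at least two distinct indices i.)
Roots: {-6, -1, 7}

Each tropical root is a break point of the lower envelope of the lines y = a_i + i · x (there are 4 lines, with slopes 0, 1, ..., 3). Only the lines that attain the minimum somewhere contribute to roots; other lines are dominated. Here the surviving (envelope) indices are i = 3, i = 2, i = 1, i = 0.
Intersections between consecutive envelope lines give the roots: for adjacent envelope indices i < j the intersection is x = (a_i − a_j) / (j − i). Reading off the sorted break points: {-6, -1, 7}.
Verification: at each break x_0, at least two indices attain the minimum of min_i(a_i + i · x_0).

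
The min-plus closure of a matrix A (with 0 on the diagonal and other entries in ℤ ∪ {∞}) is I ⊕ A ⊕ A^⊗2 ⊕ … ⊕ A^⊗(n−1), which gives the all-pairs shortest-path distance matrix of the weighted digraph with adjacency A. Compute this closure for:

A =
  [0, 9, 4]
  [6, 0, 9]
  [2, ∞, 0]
Closure =
  [0, 9, 4]
  [6, 0, 9]
  [2, 11, 0]

This is the Floyd-Warshall all-pairs shortest-path computation. For each intermediate vertex k = 0, 1, …, 2, update dist[i][j] ← min(dist[i][j], dist[i][k] + dist[k][j]). The final matrix gives, for each (i, j), the minimum total weight of any directed path from i to j (possibly empty when i = j).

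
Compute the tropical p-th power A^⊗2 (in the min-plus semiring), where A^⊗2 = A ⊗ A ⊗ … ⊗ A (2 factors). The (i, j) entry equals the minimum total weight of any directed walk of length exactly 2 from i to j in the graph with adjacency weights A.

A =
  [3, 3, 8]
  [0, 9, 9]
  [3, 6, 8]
A^⊗2 =
  [3, 6, 11]
  [3, 3, 8]
  [6, 6, 11]

Each entry (A^⊗2)_ij equals the minimum over all length-2 walks i = v_0 → v_1 → … → v_2 = j of Σ_t A[v_t][v_{t+1}]. For example, for (i, j) = (0, 2) we minimise over 3 possible intermediate vertex sequences; the minimum is 11, attained along the walk 0 → 0 → 2.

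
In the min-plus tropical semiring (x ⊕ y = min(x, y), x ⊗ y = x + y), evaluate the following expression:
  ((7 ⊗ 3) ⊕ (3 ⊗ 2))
((7 ⊗ 3) ⊕ (3 ⊗ 2)) = 5

Expand innermost to outermost. Recall ⊕ takes the minimum of its arguments and ⊗ takes their sum. Working out the expression ((7 ⊗ 3) ⊕ (3 ⊗ 2)) gives 5.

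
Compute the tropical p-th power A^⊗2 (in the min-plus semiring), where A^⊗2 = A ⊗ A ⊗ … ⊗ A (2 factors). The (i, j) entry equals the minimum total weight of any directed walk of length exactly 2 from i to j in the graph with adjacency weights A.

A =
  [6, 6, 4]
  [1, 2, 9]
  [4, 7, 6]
A^⊗2 =
  [7, 8, 10]
  [3, 4, 5]
  [8, 9, 8]

Each entry (A^⊗2)_ij equals the minimum over all length-2 walks i = v_0 → v_1 → … → v_2 = j of Σ_t A[v_t][v_{t+1}]. For example, for (i, j) = (0, 2) we minimise over 3 possible intermediate vertex sequences; the minimum is 10, attained along the walk 0 → 0 → 2.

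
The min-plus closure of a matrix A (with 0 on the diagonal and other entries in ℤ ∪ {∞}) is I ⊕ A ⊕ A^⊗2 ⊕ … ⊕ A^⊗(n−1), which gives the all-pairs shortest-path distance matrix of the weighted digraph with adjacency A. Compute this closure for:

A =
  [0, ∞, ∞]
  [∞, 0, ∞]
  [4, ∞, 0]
Closure =
  [0, ∞, ∞]
  [∞, 0, ∞]
  [4, ∞, 0]

This is the Floyd-Warshall all-pairs shortest-path computation. For each intermediate vertex k = 0, 1, …, 2, update dist[i][j] ← min(dist[i][j], dist[i][k] + dist[k][j]). The final matrix gives, for each (i, j), the minimum total weight of any directed path from i to j (possibly empty when i = j).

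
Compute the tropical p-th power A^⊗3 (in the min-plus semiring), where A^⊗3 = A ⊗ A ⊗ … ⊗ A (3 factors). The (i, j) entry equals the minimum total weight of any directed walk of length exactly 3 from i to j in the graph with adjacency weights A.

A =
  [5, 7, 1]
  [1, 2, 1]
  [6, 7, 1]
A^⊗3 =
  [8, 9, 3]
  [5, 6, 3]
  [8, 9, 3]

Each entry (A^⊗3)_ij equals the minimum over all length-3 walks i = v_0 → v_1 → … → v_3 = j of Σ_t A[v_t][v_{t+1}]. For example, for (i, j) = (0, 2) we minimise over 9 possible intermediate vertex sequences; the minimum is 3, attained along the walk 0 → 2 → 2 → 2.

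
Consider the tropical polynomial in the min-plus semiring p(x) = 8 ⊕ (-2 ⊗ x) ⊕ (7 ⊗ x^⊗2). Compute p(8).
p(8) = 6

A tropical monomial a ⊗ x^⊗i evaluates to a + i · x. Evaluating each term at x = 8:
  Term 0 contributes 8 + 0 · 8 = 8
  Term 1 contributes -2 + 1 · 8 = 6
  Term 2 contributes 7 + 2 · 8 = 23
p(8) = ⊕ of these = min[8, 6, 23] = 6.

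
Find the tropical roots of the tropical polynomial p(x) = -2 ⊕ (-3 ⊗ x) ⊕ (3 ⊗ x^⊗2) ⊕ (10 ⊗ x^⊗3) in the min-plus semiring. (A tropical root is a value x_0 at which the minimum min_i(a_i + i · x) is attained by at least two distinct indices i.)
Roots: {-7, -6, 1}

Each tropical root is a break point of the lower envelope of the lines y = a_i + i · x (there are 4 lines, with slopes 0, 1, ..., 3). Only the lines that attain the minimum somewhere contribute to roots; other lines are dominated. Here the surviving (envelope) indices are i = 3, i = 2, i = 1, i = 0.
Intersections between consecutive envelope lines give the roots: for adjacent envelope indices i < j the intersection is x = (a_i − a_j) / (j − i). Reading off the sorted break points: {-7, -6, 1}.
Verification: at each break x_0, at least two indices attain the minimum of min_i(a_i + i · x_0).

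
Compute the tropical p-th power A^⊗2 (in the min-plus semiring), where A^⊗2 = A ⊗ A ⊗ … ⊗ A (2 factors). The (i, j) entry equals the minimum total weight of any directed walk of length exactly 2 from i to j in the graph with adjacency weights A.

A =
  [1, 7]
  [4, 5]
A^⊗2 =
  [2, 8]
  [5, 10]

Each entry (A^⊗2)_ij equals the minimum over all length-2 walks i = v_0 → v_1 → … → v_2 = j of Σ_t A[v_t][v_{t+1}]. For example, for (i, j) = (0, 1) we minimise over 2 possible intermediate vertex sequences; the minimum is 8, attained along the walk 0 → 0 → 1.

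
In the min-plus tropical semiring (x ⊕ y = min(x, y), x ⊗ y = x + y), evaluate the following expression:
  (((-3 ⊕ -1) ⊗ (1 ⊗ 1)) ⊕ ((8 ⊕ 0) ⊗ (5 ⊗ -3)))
(((-3 ⊕ -1) ⊗ (1 ⊗ 1)) ⊕ ((8 ⊕ 0) ⊗ (5 ⊗ -3))) = -1

Expand innermost to outermost. Recall ⊕ takes the minimum of its arguments and ⊗ takes their sum. Working out the expression (((-3 ⊕ -1) ⊗ (1 ⊗ 1)) ⊕ ((8 ⊕ 0) ⊗ (5 ⊗ -3))) gives -1.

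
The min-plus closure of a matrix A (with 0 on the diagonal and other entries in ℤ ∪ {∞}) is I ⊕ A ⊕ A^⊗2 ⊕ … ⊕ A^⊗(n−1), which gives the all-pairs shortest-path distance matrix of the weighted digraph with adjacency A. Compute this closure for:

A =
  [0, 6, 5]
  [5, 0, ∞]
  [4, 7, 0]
Closure =
  [0, 6, 5]
  [5, 0, 10]
  [4, 7, 0]

This is the Floyd-Warshall all-pairs shortest-path computation. For each intermediate vertex k = 0, 1, …, 2, update dist[i][j] ← min(dist[i][j], dist[i][k] + dist[k][j]). The final matrix gives, for each (i, j), the minimum total weight of any directed path from i to j (possibly empty when i = j).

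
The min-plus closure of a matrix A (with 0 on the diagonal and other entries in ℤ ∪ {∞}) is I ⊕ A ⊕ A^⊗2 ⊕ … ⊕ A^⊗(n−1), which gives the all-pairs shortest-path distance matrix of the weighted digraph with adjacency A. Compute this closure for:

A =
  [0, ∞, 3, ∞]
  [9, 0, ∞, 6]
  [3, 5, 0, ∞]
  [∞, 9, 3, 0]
Closure =
  [0, 8, 3, 14]
  [9, 0, 9, 6]
  [3, 5, 0, 11]
  [6, 8, 3, 0]

This is the Floyd-Warshall all-pairs shortest-path computation. For each intermediate vertex k = 0, 1, …, 3, update dist[i][j] ← min(dist[i][j], dist[i][k] + dist[k][j]). The final matrix gives, for each (i, j), the minimum total weight of any directed path from i to j (possibly empty when i = j).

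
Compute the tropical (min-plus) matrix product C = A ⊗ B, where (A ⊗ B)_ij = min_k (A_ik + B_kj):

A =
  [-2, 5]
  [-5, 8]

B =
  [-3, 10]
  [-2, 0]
A ⊗ B =
  [-5, 5]
  [-8, 5]

Apply the min-plus product entry-by-entry:
  C[0][0] = min over k of (A[0][0] + B[0][0] = -2 + -3 = -5, A[0][1] + B[1][0] = 5 + -2 = 3) = -5 (attained at k = 0)
  C[0][1] = min over k of (A[0][0] + B[0][1] = -2 + 10 = 8, A[0][1] + B[1][1] = 5 + 0 = 5) = 5 (attained at k = 1)
  C[1][0] = min over k of (A[1][0] + B[0][0] = -5 + -3 = -8, A[1][1] + B[1][0] = 8 + -2 = 6) = -8 (attained at k = 0)
  C[1][1] = min over k of (A[1][0] + B[0][1] = -5 + 10 = 5, A[1][1] + B[1][1] = 8 + 0 = 8) = 5 (attained at k = 0)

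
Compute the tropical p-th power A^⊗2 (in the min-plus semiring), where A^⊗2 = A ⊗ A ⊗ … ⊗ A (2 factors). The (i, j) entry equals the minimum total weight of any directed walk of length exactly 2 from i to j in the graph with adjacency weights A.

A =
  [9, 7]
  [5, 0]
A^⊗2 =
  [12, 7]
  [5, 0]

Each entry (A^⊗2)_ij equals the minimum over all length-2 walks i = v_0 → v_1 → … → v_2 = j of Σ_t A[v_t][v_{t+1}]. For example, for (i, j) = (0, 1) we minimise over 2 possible intermediate vertex sequences; the minimum is 7, attained along the walk 0 → 1 → 1.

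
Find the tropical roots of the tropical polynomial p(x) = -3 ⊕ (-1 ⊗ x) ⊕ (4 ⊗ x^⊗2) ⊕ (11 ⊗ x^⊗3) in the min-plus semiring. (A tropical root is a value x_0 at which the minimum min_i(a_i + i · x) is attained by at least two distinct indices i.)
Roots: {-7, -5, -2}

Each tropical root is a break point of the lower envelope of the lines y = a_i + i · x (there are 4 lines, with slopes 0, 1, ..., 3). Only the lines that attain the minimum somewhere contribute to roots; other lines are dominated. Here the surviving (envelope) indices are i = 3, i = 2, i = 1, i = 0.
Intersections between consecutive envelope lines give the roots: for adjacent envelope indices i < j the intersection is x = (a_i − a_j) / (j − i). Reading off the sorted break points: {-7, -5, -2}.
Verification: at each break x_0, at least two indices attain the minimum of min_i(a_i + i · x_0).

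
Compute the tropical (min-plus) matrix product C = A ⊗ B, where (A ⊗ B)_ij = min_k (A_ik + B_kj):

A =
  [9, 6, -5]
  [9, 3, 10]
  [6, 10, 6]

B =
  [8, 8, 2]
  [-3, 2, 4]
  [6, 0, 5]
A ⊗ B =
  [1, -5, 0]
  [0, 5, 7]
  [7, 6, 8]

Apply the min-plus product entry-by-entry:
  C[0][0] = min over k of (A[0][0] + B[0][0] = 9 + 8 = 17, A[0][1] + B[1][0] = 6 + -3 = 3, A[0][2] + B[2][0] = -5 + 6 = 1) = 1 (attained at k = 2)
  C[0][1] = min over k of (A[0][0] + B[0][1] = 9 + 8 = 17, A[0][1] + B[1][1] = 6 + 2 = 8, A[0][2] + B[2][1] = -5 + 0 = -5) = -5 (attained at k = 2)
  C[0][2] = min over k of (A[0][0] + B[0][2] = 9 + 2 = 11, A[0][1] + B[1][2] = 6 + 4 = 10, A[0][2] + B[2][2] = -5 + 5 = 0) = 0 (attained at k = 2)
  C[1][0] = min over k of (A[1][0] + B[0][0] = 9 + 8 = 17, A[1][1] + B[1][0] = 3 + -3 = 0, A[1][2] + B[2][0] = 10 + 6 = 16) = 0 (attained at k = 1)
  C[1][1] = min over k of (A[1][0] + B[0][1] = 9 + 8 = 17, A[1][1] + B[1][1] = 3 + 2 = 5, A[1][2] + B[2][1] = 10 + 0 = 10) = 5 (attained at k = 1)
  C[1][2] = min over k of (A[1][0] + B[0][2] = 9 + 2 = 11, A[1][1] + B[1][2] = 3 + 4 = 7, A[1][2] + B[2][2] = 10 + 5 = 15) = 7 (attained at k = 1)
  C[2][0] = min over k of (A[2][0] + B[0][0] = 6 + 8 = 14, A[2][1] + B[1][0] = 10 + -3 = 7, A[2][2] + B[2][0] = 6 + 6 = 12) = 7 (attained at k = 1)
  C[2][1] = min over k of (A[2][0] + B[0][1] = 6 + 8 = 14, A[2][1] + B[1][1] = 10 + 2 = 12, A[2][2] + B[2][1] = 6 + 0 = 6) = 6 (attained at k = 2)
  C[2][2] = min over k of (A[2][0] + B[0][2] = 6 + 2 = 8, A[2][1] + B[1][2] = 10 + 4 = 14, A[2][2] + B[2][2] = 6 + 5 = 11) = 8 (attained at k = 0)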